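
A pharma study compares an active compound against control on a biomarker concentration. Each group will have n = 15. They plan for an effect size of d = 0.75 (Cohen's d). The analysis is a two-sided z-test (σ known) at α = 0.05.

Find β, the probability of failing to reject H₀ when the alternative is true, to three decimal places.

Noncentrality parameter: δ = d·√(n/2) = 0.75 × √(15/2) = 2.0540
Critical value for a two-sided test at α = 0.05: z_{α/2} = 1.960.
Power = Φ(δ − 1.960) + Φ(−δ − 1.960) = Φ(0.094) + Φ(-4.014) = 0.5374 + 0.0000 = 0.5375.
Type II error: β = 1 − power = 1 − 0.5375 = 0.4625.

β ≈ 0.463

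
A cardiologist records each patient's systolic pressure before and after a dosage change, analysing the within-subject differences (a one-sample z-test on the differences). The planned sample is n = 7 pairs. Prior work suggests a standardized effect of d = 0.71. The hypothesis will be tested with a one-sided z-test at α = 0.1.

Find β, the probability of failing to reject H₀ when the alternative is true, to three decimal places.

β ≈ 0.275

Noncentrality parameter: λ = d·√n = 0.71 × √7 = 1.8785
One-sided α = 0.1 → critical value z_{0.1} = 1.282.
Power = Φ(λ − 1.282) = Φ(0.597) = 0.7247.
Type II error: β = 1 − power = 1 − 0.7247 = 0.2753.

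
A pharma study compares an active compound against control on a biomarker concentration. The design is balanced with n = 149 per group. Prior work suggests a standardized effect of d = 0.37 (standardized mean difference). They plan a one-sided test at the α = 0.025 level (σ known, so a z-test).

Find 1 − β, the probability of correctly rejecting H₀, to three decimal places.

Power ≈ 0.891

Noncentrality parameter: δ = d·√(n/2) = 0.37 × √(149/2) = 3.1936
One-sided α = 0.025 → critical value z_{0.025} = 1.960.
Power = P(Z > 1.960 − δ) = Φ(1.234) = 0.8913.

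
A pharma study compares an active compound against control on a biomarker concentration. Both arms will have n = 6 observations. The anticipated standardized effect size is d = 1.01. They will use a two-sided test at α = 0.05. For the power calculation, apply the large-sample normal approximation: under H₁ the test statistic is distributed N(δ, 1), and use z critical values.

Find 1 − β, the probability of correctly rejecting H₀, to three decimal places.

Power ≈ 0.417

Noncentrality parameter: δ = d·√(n/2) = 1.01 × √(6/2) = 1.7494
Two-sided α = 0.05 → critical value z_{0.025} = 1.960.
Power = Φ(δ − 1.960) + Φ(−δ − 1.960) = Φ(-0.211) + Φ(-3.709) = 0.4166 + 0.0001 = 0.4167.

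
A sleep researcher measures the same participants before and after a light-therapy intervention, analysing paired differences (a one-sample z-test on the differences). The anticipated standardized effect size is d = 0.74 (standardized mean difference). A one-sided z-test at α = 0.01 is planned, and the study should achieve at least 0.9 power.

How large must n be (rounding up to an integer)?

n = 24

For power 0.9 need Φ(δ − z_{0.01}) = 0.9, so δ = z_{0.01} + z_{0.10} = 2.326 + 1.282 = 3.608.
δ = d·√n ⇒ n = (δ/d)² = (3.608 / 0.74)² = 23.77.
Rounding up, n = 24.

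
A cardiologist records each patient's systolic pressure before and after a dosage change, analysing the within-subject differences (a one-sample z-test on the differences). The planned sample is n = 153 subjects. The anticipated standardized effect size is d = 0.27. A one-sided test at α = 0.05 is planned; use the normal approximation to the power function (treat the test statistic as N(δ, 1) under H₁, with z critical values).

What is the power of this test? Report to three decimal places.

Power ≈ 0.955

Noncentrality parameter: δ = d·√n = 0.27 × √153 = 3.3397
Critical value for a one-sided test at α = 0.05: z_α = 1.645.
Power = Φ(δ − 1.645) = Φ(1.695) = 0.9549.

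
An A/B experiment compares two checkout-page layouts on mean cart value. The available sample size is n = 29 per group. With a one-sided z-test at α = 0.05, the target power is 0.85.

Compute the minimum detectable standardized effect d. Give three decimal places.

d ≈ 0.704

Required noncentrality: δ = z_{0.05} + z_{0.15} = 1.645 + 1.036 = 2.681.
δ = d·√(n/2) ⇒ d = δ/√(n/2) = 2.681/√(29/2) = 0.7041.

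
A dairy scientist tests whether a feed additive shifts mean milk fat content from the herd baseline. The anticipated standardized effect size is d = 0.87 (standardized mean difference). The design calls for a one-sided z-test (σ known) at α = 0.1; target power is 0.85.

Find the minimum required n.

For power 0.85 need Φ(δ − z_{0.1}) = 0.85, so δ = z_{0.1} + z_{0.15} = 1.282 + 1.036 = 2.318.
δ = d·√n ⇒ n = (δ/d)² = (2.318 / 0.87)² = 7.10.
Round up to the next whole unit.

n = 8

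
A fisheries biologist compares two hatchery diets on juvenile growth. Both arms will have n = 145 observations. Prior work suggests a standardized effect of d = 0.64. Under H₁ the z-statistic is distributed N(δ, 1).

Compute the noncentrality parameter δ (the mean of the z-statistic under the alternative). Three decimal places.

The noncentrality parameter scales effect size by the design's sample-size factor: δ = d·√(n/2) = 0.64 × √(145/2) = 5.4494

δ ≈ 5.449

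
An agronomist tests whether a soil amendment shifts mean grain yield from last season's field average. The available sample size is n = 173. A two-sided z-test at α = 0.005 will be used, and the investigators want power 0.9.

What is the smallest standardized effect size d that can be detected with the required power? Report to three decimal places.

Required noncentrality: δ = z_{0.0025} + z_{0.10} = 2.807 + 1.282 = 4.089.
(The second rejection-region term Φ(−δ − z_{α/2}) is negligible and dropped.)
δ = d·√n ⇒ d = δ/√n = 4.089/√173 = 0.3108.

d ≈ 0.311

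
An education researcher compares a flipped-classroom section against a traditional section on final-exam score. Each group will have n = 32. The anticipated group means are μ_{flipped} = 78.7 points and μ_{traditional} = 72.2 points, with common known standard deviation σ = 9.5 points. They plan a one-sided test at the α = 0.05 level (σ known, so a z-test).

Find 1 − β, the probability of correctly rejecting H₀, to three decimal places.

Standardized effect: d = |μ_{flipped} − μ_{traditional}| / σ = |78.7 − 72.2| / 9.5 = 0.6842
Noncentrality parameter: δ = d·√(n/2) = 0.6842 × √(32/2) = 2.7368
Critical value for a one-sided test at α = 0.05: z_α = 1.645.
Power = Φ(δ − 1.645) = Φ(1.092) = 0.8626.

Power ≈ 0.863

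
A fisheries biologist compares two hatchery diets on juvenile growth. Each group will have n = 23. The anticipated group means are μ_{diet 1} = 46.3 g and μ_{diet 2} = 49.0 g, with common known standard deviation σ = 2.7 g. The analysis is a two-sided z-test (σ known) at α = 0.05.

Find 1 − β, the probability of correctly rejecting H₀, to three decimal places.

Standardized effect: d = |μ_{diet 1} − μ_{diet 2}| / σ = |46.3 − 49.0| / 2.7 = 1.0000
Noncentrality parameter: δ = d·√(n/2) = 1.0000 × √(23/2) = 3.3912
Two-sided α = 0.05 → critical value z_{0.025} = 1.960.
Power = Φ(δ − 1.960) + Φ(−δ − 1.960) = Φ(1.431) + Φ(-5.351) = 0.9238 + 0.0000 = 0.9238.

Power ≈ 0.924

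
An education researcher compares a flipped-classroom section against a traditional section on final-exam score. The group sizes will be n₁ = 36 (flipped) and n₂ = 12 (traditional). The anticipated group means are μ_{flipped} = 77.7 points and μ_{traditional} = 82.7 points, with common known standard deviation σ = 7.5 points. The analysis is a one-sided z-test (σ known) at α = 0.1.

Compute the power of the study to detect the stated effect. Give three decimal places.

Standardized effect: d = |μ_{flipped} − μ_{traditional}| / σ = |77.7 − 82.7| / 7.5 = 0.6667
Noncentrality parameter: δ = d / √(1/n₁ + 1/n₂) = 0.6667 / √(1/36 + 1/12) = 2.0000
Critical value for a one-sided test at α = 0.1: z_α = 1.282.
Power = P(Z > 1.282 − δ) = Φ(0.718) = 0.7638.

Power ≈ 0.764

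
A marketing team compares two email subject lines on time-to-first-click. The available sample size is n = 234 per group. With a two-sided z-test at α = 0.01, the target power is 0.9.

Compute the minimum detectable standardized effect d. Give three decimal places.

Need Φ(δ − 2.576) = 0.9, so δ = 2.576 + 1.282 = 3.857.
(Lower-tail contribution to power is negligible for δ > 0.)
δ = d·√(n/2) ⇒ d = δ/√(n/2) = 3.857/√(234/2) = 0.3566.

d ≈ 0.357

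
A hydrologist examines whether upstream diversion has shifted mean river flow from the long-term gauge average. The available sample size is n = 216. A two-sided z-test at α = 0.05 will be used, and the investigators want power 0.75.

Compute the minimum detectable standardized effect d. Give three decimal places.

d ≈ 0.179

Need Φ(δ − 1.960) = 0.75, so δ = 1.960 + 0.674 = 2.634.
(Lower-tail contribution to power is negligible for δ > 0.)
δ = d·√n ⇒ d = δ/√n = 2.634/√216 = 0.1793.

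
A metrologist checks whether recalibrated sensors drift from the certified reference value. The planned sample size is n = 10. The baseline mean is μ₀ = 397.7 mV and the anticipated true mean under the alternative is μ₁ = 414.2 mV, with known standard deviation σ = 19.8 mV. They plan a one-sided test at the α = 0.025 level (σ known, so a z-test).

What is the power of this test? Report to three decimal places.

Standardized effect: d = |μ₁ − μ₀| / σ = |414.2 − 397.7| / 19.8 = 0.8333
Noncentrality parameter: δ = d·√n = 0.8333 × √10 = 2.6352
Critical value for a one-sided test at α = 0.025: z_α = 1.960.
Power = P(Z > 1.960 − δ) = Φ(0.675) = 0.7502.

Power ≈ 0.750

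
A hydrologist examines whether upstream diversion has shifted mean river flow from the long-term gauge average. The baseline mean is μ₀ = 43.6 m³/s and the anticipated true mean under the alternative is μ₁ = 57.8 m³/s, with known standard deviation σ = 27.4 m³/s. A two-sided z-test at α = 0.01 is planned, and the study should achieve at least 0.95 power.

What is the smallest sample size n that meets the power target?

Standardized effect: d = |μ₁ − μ₀| / σ = |57.8 − 43.6| / 27.4 = 0.5182
Set Φ(δ − 2.576) = 0.95; then δ − 2.576 = Φ⁻¹(0.95) = 1.645, giving δ = 4.221.
(The Φ(−δ − z_{α/2}) term is vanishingly small for δ > 0 and is dropped in the standard sample-size formula.)
δ = d·√n ⇒ n = (δ/d)² = (4.221 / 0.5182)² = 66.33.
Rounding up, n = 67.

n = 67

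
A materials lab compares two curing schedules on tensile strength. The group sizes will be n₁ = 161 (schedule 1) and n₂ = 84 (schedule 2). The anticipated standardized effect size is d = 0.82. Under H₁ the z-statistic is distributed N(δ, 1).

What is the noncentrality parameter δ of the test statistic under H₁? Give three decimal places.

δ = d / √(1/n₁ + 1/n₂) = 0.82 / √(1/161 + 1/84) = 6.0923

δ ≈ 6.092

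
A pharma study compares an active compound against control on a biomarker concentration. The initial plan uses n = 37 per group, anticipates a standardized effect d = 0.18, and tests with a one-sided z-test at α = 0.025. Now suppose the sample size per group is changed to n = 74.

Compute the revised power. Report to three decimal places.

Power ≈ 0.194

With n = 74 per group: δ = d·√(n/2) = 0.18 × √(74/2) = 1.0949. Critical value z_{0.025} = 1.960.
Revised power = P(Z > 1.960 − δ) = Φ(-0.865) = 0.1935.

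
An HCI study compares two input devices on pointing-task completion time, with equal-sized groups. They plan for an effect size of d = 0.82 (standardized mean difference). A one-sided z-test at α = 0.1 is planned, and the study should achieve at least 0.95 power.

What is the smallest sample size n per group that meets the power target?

n = 26 per group

For power 0.95 need Φ(δ − z_{0.1}) = 0.95, so δ = z_{0.1} + z_{0.05} = 1.282 + 1.645 = 2.926.
δ = d·√(n/2) ⇒ n = 2(δ/d)² = 2 × (2.926 / 0.82)² = 25.47.
Rounding up, n = 26 per group.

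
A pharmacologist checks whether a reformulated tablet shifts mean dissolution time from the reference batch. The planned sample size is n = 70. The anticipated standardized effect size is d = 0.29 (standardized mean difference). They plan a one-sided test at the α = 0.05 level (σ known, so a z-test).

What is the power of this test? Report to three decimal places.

Power ≈ 0.783

Noncentrality parameter: δ = d·√n = 0.29 × √70 = 2.4263
Critical value for a one-sided test at α = 0.05: z_α = 1.645.
Power = P(Z > 1.645 − δ) = Φ(0.781) = 0.7827.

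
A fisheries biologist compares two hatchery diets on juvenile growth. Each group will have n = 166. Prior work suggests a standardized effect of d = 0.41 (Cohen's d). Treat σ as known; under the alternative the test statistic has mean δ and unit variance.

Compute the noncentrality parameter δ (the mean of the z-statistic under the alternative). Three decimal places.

The noncentrality parameter scales effect size by the design's sample-size factor: δ = d·√(n/2) = 0.41 × √(166/2) = 3.7353

δ ≈ 3.735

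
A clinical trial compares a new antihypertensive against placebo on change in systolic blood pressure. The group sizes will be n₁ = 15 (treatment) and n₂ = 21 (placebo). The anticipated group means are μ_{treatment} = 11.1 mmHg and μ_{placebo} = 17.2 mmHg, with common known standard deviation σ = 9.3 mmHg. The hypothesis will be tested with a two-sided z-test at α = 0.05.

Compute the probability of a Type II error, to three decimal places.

β ≈ 0.508

Standardized effect: d = |μ_{treatment} − μ_{placebo}| / σ = |11.1 − 17.2| / 9.3 = 0.6559
Noncentrality parameter: δ = d / √(1/n₁ + 1/n₂) = 0.6559 / √(1/15 + 1/21) = 1.9402
Critical value for a two-sided test at α = 0.05: z_{α/2} = 1.960.
Power = Φ(δ − 1.960) + Φ(−δ − 1.960) = Φ(-0.020) + Φ(-3.900) = 0.4921 + 0.0000 = 0.4922.
Type II error: β = 1 − power = 1 − 0.4922 = 0.5078.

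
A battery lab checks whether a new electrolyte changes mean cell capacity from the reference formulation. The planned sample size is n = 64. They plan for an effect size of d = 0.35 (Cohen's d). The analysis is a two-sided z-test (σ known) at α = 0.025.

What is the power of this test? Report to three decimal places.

Noncentrality parameter: δ = d·√n = 0.35 × √64 = 2.8000
Two-sided α = 0.025 → critical value z_{0.0125} = 2.241.
Power = Φ(δ − 2.241) + Φ(−δ − 2.241) = Φ(0.559) + Φ(-5.041) = 0.7118 + 0.0000 = 0.7118.

Power ≈ 0.712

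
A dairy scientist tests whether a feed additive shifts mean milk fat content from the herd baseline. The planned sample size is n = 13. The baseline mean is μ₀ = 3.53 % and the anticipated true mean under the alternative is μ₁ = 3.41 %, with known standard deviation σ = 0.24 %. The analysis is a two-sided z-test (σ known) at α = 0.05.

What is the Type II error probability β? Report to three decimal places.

β ≈ 0.562

Standardized effect: d = |μ₁ − μ₀| / σ = |3.41 − 3.53| / 0.24 = 0.5000
Noncentrality parameter: δ = d·√n = 0.5000 × √13 = 1.8028
Two-sided α = 0.05 → critical value z_{0.025} = 1.960.
Power = Φ(δ − 1.960) + Φ(−δ − 1.960) = Φ(-0.157) + Φ(-3.763) = 0.4375 + 0.0001 = 0.4376.
Type II error: β = 1 − power = 1 − 0.4376 = 0.5624.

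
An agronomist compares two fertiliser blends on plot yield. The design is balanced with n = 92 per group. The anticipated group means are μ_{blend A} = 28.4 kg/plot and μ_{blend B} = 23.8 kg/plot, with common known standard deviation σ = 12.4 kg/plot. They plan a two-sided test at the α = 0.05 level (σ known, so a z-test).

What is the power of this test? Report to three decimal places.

Power ≈ 0.711

Standardized effect: d = |μ_{blend A} − μ_{blend B}| / σ = |28.4 − 23.8| / 12.4 = 0.3710
Noncentrality parameter: δ = d·√(n/2) = 0.3710 × √(92/2) = 2.5160
Critical value for a two-sided test at α = 0.05: z_{α/2} = 1.960.
Power = Φ(δ − 1.960) + Φ(−δ − 1.960) = Φ(0.556) + Φ(-4.476) = 0.7109 + 0.0000 = 0.7109.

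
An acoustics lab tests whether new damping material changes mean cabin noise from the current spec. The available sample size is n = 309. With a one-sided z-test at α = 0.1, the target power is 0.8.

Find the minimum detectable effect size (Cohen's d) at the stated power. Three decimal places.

Required noncentrality: δ = z_{0.1} + z_{0.20} = 1.282 + 0.842 = 2.123.
δ = d·√n ⇒ d = δ/√n = 2.123/√309 = 0.1208.

d ≈ 0.121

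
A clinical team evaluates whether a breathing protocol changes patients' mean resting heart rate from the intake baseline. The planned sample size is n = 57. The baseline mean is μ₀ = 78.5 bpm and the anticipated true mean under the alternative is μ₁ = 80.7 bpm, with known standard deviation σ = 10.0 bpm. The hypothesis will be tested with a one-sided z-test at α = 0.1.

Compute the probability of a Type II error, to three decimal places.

Standardized effect: d = |μ₁ − μ₀| / σ = |80.7 − 78.5| / 10.0 = 0.2200
Noncentrality parameter: δ = d·√n = 0.2200 × √57 = 1.6610
One-sided α = 0.1 → critical value z_{0.1} = 1.282.
Power = P(Z > 1.282 − δ) = Φ(0.379) = 0.6478.
Type II error: β = 1 − power = 1 − 0.6478 = 0.3522.

β ≈ 0.352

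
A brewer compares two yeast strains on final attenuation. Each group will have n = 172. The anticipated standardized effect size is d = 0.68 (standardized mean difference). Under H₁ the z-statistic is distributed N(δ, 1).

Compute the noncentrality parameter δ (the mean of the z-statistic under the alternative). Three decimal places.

The noncentrality parameter scales effect size by the design's sample-size factor: δ = d·√(n/2) = 0.68 × √(172/2) = 6.3061

δ ≈ 6.306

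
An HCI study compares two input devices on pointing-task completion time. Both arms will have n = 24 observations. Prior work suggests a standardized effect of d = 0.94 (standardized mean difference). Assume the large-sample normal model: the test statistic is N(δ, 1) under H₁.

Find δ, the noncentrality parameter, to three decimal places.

The noncentrality parameter scales effect size by the design's sample-size factor: δ = d·√(n/2) = 0.94 × √(24/2) = 3.2563

δ ≈ 3.256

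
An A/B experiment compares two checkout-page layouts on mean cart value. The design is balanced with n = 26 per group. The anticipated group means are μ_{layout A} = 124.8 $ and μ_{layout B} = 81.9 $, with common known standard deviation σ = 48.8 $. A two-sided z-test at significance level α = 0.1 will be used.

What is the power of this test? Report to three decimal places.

Standardized effect: d = |μ_{layout A} − μ_{layout B}| / σ = |124.8 − 81.9| / 48.8 = 0.8791
Noncentrality parameter: δ = d·√(n/2) = 0.8791 × √(26/2) = 3.1696
Two-sided α = 0.1 → critical value z_{0.05} = 1.645.
Power = Φ(δ − 1.645) + Φ(−δ − 1.645) = Φ(1.525) + Φ(-4.814) = 0.9363 + 0.0000 = 0.9363.

Power ≈ 0.936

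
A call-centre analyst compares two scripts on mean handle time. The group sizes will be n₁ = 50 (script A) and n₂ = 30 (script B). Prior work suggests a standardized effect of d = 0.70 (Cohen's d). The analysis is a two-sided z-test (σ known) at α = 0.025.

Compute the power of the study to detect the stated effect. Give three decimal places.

Noncentrality parameter: δ = d / √(1/n₁ + 1/n₂) = 0.70 / √(1/50 + 1/30) = 3.0311
Two-sided α = 0.025 → critical value z_{0.0125} = 2.241.
Power = Φ(δ − 2.241) + Φ(−δ − 2.241) = Φ(0.790) + Φ(-5.272) = 0.7851 + 0.0000 = 0.7851.

Power ≈ 0.785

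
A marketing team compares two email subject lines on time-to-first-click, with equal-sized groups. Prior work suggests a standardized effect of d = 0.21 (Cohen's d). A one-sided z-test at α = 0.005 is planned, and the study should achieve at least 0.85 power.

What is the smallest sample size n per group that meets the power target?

For power 0.85 need Φ(δ − z_{0.005}) = 0.85, so δ = z_{0.005} + z_{0.15} = 2.576 + 1.036 = 3.612.
δ = d·√(n/2) ⇒ n = 2(δ/d)² = 2 × (3.612 / 0.21)² = 591.77.
Round up to the next whole unit.

n = 592 per group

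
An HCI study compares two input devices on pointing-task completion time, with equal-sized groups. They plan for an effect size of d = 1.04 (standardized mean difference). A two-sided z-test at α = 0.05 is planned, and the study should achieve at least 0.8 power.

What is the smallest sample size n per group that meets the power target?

n = 15 per group

For power 0.8 need Φ(δ − z_{0.025}) = 0.8, so δ = z_{0.025} + z_{0.20} = 1.960 + 0.842 = 2.802.
(For δ > 0 the lower-tail rejection region contributes negligibly to power, so the one-term inversion is standard.)
δ = d·√(n/2) ⇒ n = 2(δ/d)² = 2 × (2.802 / 1.04)² = 14.51.
Round up to the next whole unit.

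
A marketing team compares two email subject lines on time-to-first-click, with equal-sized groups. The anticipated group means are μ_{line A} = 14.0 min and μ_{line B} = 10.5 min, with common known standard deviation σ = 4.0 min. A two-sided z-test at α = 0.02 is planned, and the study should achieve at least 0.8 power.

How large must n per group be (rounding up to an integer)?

n = 27 per group

Standardized effect: d = |μ_{line A} − μ_{line B}| / σ = |14.0 − 10.5| / 4.0 = 0.8750
For power 0.8 need Φ(δ − z_{0.01}) = 0.8, so δ = z_{0.01} + z_{0.20} = 2.326 + 0.842 = 3.168.
(For δ > 0 the lower-tail rejection region contributes negligibly to power, so the one-term inversion is standard.)
δ = d·√(n/2) ⇒ n = 2(δ/d)² = 2 × (3.168 / 0.8750)² = 26.22.
Rounding up, n = 27 per group.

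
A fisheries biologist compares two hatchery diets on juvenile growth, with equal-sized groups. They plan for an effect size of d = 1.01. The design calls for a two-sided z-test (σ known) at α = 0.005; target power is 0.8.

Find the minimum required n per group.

Set Φ(δ − 2.807) = 0.8; then δ − 2.807 = Φ⁻¹(0.8) = 0.842, giving δ = 3.649.
(The Φ(−δ − z_{α/2}) term is vanishingly small for δ > 0 and is dropped in the standard sample-size formula.)
δ = d·√(n/2) ⇒ n = 2(δ/d)² = 2 × (3.649 / 1.01)² = 26.10.
Round up to the next whole unit.

n = 27 per group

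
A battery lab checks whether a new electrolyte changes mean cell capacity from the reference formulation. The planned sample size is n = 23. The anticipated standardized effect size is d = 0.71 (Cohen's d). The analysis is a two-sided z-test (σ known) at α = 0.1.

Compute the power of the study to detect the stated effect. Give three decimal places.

Noncentrality parameter: δ = d·√n = 0.71 × √23 = 3.4050
Two-sided α = 0.1 → critical value z_{0.05} = 1.645.
Power = Φ(δ − 1.645) + Φ(−δ − 1.645) = Φ(1.760) + Φ(-5.050) = 0.9608 + 0.0000 = 0.9608.

Power ≈ 0.961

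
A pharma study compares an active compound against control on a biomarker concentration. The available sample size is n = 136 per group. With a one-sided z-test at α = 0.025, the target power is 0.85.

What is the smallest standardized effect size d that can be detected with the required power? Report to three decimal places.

Required noncentrality: δ = z_{0.025} + z_{0.15} = 1.960 + 1.036 = 2.996.
δ = d·√(n/2) ⇒ d = δ/√(n/2) = 2.996/√(136/2) = 0.3634.

d ≈ 0.363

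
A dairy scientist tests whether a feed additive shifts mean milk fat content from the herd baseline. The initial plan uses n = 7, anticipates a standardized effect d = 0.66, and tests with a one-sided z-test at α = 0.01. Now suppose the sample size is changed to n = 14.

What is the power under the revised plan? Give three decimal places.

With n = 14: δ = d·√n = 0.66 × √14 = 2.4695. Critical value z_{0.01} = 2.326.
Revised power = P(Z > 2.326 − δ) = Φ(0.143) = 0.5569.

Power ≈ 0.557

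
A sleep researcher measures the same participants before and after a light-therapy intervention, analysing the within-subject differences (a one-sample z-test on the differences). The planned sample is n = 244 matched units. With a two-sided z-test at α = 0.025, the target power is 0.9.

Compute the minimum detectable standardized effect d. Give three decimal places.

Required noncentrality: δ = z_{0.0125} + z_{0.10} = 2.241 + 1.282 = 3.523.
(Lower-tail contribution to power is negligible for δ > 0.)
δ = d·√n ⇒ d = δ/√n = 3.523/√244 = 0.2255.

d ≈ 0.226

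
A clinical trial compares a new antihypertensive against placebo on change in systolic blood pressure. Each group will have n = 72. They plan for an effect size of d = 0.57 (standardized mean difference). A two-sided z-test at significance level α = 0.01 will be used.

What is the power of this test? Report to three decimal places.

Power ≈ 0.801

Noncentrality parameter: λ = d·√(n/2) = 0.57 × √(72/2) = 3.4200
Two-sided α = 0.01 → critical value z_{0.005} = 2.576.
Power = Φ(λ − 2.576) + Φ(−λ − 2.576) = Φ(0.844) + Φ(-5.996) = 0.8007 + 0.0000 = 0.8007.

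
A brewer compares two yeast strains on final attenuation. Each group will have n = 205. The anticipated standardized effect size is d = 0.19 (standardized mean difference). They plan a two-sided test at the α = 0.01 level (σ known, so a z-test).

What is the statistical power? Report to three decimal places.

Power ≈ 0.257

Noncentrality parameter: λ = d·√(n/2) = 0.19 × √(205/2) = 1.9236
Two-sided α = 0.01 → critical value z_{0.005} = 2.576.
Power = Φ(λ − 2.576) + Φ(−λ − 2.576) = Φ(-0.652) + Φ(-4.499) = 0.2571 + 0.0000 = 0.2571.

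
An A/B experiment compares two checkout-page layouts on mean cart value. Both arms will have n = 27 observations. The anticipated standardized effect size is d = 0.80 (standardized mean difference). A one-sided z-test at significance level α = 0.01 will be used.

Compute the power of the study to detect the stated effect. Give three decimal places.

Power ≈ 0.730

Noncentrality parameter: δ = d·√(n/2) = 0.80 × √(27/2) = 2.9394
One-sided α = 0.01 → critical value z_{0.01} = 2.326.
Power = P(Z > 2.326 − δ) = Φ(0.613) = 0.7301.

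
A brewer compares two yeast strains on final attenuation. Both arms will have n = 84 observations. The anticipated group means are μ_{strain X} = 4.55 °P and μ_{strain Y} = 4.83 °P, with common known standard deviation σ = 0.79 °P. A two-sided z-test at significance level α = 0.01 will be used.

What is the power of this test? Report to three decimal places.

Power ≈ 0.390

Standardized effect: d = |μ_{strain X} − μ_{strain Y}| / σ = |4.55 − 4.83| / 0.79 = 0.3544
Noncentrality parameter: δ = d·√(n/2) = 0.3544 × √(84/2) = 2.2970
Critical value for a two-sided test at α = 0.01: z_{α/2} = 2.576.
Power = Φ(δ − 2.576) + Φ(−δ − 2.576) = Φ(-0.279) + Φ(-4.873) = 0.3902 + 0.0000 = 0.3902.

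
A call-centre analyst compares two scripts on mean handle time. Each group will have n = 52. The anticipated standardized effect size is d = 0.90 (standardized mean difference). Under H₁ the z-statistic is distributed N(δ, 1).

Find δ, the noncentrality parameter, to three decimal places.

δ ≈ 4.589

δ = d·√(n/2) = 0.90 × √(52/2) = 4.5891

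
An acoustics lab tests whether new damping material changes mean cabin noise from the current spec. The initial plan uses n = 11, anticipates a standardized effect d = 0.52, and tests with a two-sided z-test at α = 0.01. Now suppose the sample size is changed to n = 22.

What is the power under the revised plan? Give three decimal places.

Power ≈ 0.446

With n = 22: δ = d·√n = 0.52 × √22 = 2.4390. Critical value z_{0.005} = 2.576.
Revised power = Φ(δ − 2.576) + Φ(−δ − 2.576) = Φ(-0.137) + Φ(-5.015) = 0.4456 + 0.0000 = 0.4456.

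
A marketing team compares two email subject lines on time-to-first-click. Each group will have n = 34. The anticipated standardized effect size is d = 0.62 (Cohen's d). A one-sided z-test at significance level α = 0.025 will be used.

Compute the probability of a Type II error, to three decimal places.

β ≈ 0.275

Noncentrality parameter: δ = d·√(n/2) = 0.62 × √(34/2) = 2.5563
One-sided α = 0.025 → critical value z_{0.025} = 1.960.
Power = Φ(δ − 1.960) = Φ(0.596) = 0.7245.
Type II error: β = 1 − power = 1 − 0.7245 = 0.2755.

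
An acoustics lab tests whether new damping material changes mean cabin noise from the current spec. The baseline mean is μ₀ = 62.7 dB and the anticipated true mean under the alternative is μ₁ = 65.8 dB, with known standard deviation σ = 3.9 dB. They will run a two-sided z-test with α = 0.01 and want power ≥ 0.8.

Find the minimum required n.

n = 19

Standardized effect: d = |μ₁ − μ₀| / σ = |65.8 − 62.7| / 3.9 = 0.7949
For power 0.8 need Φ(δ − z_{0.005}) = 0.8, so δ = z_{0.005} + z_{0.20} = 2.576 + 0.842 = 3.417.
(Ignoring the negligible lower-tail rejection probability gives the usual closed-form inversion.)
δ = d·√n ⇒ n = (δ/d)² = (3.417 / 0.7949)² = 18.48.
Round up to the next whole unit.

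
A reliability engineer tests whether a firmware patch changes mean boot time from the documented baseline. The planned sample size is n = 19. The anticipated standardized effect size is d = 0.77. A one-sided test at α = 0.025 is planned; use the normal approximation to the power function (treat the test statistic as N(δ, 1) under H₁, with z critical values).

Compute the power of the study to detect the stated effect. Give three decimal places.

Power ≈ 0.919

Noncentrality parameter: δ = d·√n = 0.77 × √19 = 3.3564
One-sided α = 0.025 → critical value z_{0.025} = 1.960.
Power = P(Z > 1.960 − δ) = Φ(1.396) = 0.9187.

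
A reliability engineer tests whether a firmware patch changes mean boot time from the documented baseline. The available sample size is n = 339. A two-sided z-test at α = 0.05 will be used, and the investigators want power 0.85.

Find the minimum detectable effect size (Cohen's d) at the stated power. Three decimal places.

Need Φ(δ − 1.960) = 0.85, so δ = 1.960 + 1.036 = 2.996.
(The second rejection-region term Φ(−δ − z_{α/2}) is negligible and dropped.)
δ = d·√n ⇒ d = δ/√n = 2.996/√339 = 0.1627.

d ≈ 0.163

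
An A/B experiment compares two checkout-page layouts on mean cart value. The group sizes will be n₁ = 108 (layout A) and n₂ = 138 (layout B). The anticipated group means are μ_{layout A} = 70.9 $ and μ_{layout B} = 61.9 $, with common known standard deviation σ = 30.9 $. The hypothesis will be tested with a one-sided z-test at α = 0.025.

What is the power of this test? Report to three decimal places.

Power ≈ 0.621

Standardized effect: d = |μ_{layout A} − μ_{layout B}| / σ = |70.9 − 61.9| / 30.9 = 0.2913
Noncentrality parameter: δ = d / √(1/n₁ + 1/n₂) = 0.2913 / √(1/108 + 1/138) = 2.2671
One-sided α = 0.025 → critical value z_{0.025} = 1.960.
Power = Φ(δ − 1.960) = Φ(0.307) = 0.6206.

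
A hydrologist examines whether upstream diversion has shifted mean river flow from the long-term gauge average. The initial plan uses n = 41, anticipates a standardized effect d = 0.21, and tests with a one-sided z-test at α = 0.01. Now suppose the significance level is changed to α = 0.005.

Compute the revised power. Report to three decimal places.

δ = d·√n = 0.21 × √41 = 1.3447 (unchanged). New critical value: z_{0.005} = 2.576.
Revised power = P(Z > 2.576 − δ) = Φ(-1.231) = 0.1091.

Power ≈ 0.109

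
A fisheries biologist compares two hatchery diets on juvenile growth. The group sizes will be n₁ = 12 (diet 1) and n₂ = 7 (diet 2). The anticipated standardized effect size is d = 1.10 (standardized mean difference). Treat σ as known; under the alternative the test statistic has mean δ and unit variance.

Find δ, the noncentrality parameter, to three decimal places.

δ ≈ 2.313

The noncentrality parameter scales effect size by the design's sample-size factor: δ = d / √(1/n₁ + 1/n₂) = 1.10 / √(1/12 + 1/7) = 2.3129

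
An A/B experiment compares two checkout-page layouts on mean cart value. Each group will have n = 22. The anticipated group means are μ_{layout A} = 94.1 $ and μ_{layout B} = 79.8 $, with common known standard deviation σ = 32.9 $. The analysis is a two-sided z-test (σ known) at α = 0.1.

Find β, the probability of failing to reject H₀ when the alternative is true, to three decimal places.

β ≈ 0.580

Standardized effect: d = |μ_{layout A} − μ_{layout B}| / σ = |94.1 − 79.8| / 32.9 = 0.4347
Noncentrality parameter: δ = d·√(n/2) = 0.4347 × √(22/2) = 1.4416
Critical value for a two-sided test at α = 0.1: z_{α/2} = 1.645.
Power = Φ(δ − 1.645) + Φ(−δ − 1.645) = Φ(-0.203) + Φ(-3.086) = 0.4195 + 0.0010 = 0.4205.
Type II error: β = 1 − power = 1 − 0.4205 = 0.5795.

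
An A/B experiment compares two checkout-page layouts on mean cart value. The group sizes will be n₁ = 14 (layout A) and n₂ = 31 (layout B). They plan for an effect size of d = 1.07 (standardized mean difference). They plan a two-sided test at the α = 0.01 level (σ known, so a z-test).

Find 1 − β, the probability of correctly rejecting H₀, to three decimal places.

Noncentrality parameter: δ = d / √(1/n₁ + 1/n₂) = 1.07 / √(1/14 + 1/31) = 3.3229
Two-sided α = 0.01 → critical value z_{0.005} = 2.576.
Power = Φ(δ − 2.576) + Φ(−δ − 2.576) = Φ(0.747) + Φ(-5.899) = 0.7725 + 0.0000 = 0.7725.

Power ≈ 0.773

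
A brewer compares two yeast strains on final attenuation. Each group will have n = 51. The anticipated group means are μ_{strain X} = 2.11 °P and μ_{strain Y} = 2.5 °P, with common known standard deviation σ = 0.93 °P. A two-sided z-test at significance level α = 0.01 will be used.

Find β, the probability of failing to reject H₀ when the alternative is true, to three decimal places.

β ≈ 0.677

Standardized effect: d = |μ_{strain X} − μ_{strain Y}| / σ = |2.11 − 2.5| / 0.93 = 0.4194
Noncentrality parameter: δ = d·√(n/2) = 0.4194 × √(51/2) = 2.1176
Two-sided α = 0.01 → critical value z_{0.005} = 2.576.
Power = Φ(δ − 2.576) + Φ(−δ − 2.576) = Φ(-0.458) + Φ(-4.693) = 0.3234 + 0.0000 = 0.3234.
Type II error: β = 1 − power = 1 − 0.3234 = 0.6766.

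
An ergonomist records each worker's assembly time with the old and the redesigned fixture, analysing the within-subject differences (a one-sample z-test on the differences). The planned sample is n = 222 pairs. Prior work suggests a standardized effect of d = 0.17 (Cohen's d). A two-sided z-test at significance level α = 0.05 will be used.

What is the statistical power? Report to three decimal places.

Power ≈ 0.717

Noncentrality parameter: δ = d·√n = 0.17 × √222 = 2.5329
Critical value for a two-sided test at α = 0.05: z_{α/2} = 1.960.
Power = Φ(δ − 1.960) + Φ(−δ − 1.960) = Φ(0.573) + Φ(-4.493) = 0.7167 + 0.0000 = 0.7167.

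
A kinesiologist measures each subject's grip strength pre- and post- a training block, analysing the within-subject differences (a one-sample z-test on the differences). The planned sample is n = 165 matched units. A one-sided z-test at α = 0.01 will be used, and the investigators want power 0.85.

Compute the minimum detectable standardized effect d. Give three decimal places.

d ≈ 0.262

Required noncentrality: δ = z_{0.01} + z_{0.15} = 2.326 + 1.036 = 3.363.
δ = d·√n ⇒ d = δ/√n = 3.363/√165 = 0.2618.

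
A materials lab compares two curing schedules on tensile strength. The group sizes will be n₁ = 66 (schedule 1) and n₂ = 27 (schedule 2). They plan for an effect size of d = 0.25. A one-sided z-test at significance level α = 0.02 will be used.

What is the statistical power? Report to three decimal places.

Noncentrality parameter: δ = d / √(1/n₁ + 1/n₂) = 0.25 / √(1/66 + 1/27) = 1.0943
Critical value for a one-sided test at α = 0.02: z_α = 2.054.
Power = P(Z > 2.054 − δ) = Φ(-0.959) = 0.1687.

Power ≈ 0.169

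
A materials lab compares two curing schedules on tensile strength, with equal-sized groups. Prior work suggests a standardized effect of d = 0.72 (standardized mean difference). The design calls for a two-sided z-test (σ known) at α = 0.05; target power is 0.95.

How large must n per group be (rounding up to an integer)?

Set Φ(δ − 1.960) = 0.95; then δ − 1.960 = Φ⁻¹(0.95) = 1.645, giving δ = 3.605.
(Ignoring the negligible lower-tail rejection probability gives the usual closed-form inversion.)
δ = d·√(n/2) ⇒ n = 2(δ/d)² = 2 × (3.605 / 0.72)² = 50.13.
Rounding up, n = 51 per group.

n = 51 per group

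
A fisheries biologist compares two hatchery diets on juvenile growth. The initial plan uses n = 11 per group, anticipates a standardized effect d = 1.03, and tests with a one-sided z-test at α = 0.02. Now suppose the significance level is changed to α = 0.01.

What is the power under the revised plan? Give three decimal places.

δ = d·√(n/2) = 1.03 × √(11/2) = 2.4156 (unchanged). New critical value: z_{0.01} = 2.326.
Revised power = Φ(δ − 2.326) = Φ(0.089) = 0.5355.

Power ≈ 0.536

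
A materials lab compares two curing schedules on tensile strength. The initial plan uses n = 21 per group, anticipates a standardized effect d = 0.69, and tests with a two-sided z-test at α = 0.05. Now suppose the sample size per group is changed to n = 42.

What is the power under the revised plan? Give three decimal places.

With n = 42 per group: δ = d·√(n/2) = 0.69 × √(42/2) = 3.1620. Critical value z_{0.025} = 1.960.
Revised power = Φ(δ − 1.960) + Φ(−δ − 1.960) = Φ(1.202) + Φ(-5.122) = 0.8853 + 0.0000 = 0.8853.

Power ≈ 0.885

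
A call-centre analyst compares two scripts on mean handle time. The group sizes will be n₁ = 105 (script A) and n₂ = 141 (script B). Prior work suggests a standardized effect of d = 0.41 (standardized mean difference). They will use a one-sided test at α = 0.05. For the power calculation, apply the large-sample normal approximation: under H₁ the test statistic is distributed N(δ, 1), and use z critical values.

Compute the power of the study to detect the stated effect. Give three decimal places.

Noncentrality parameter: δ = d / √(1/n₁ + 1/n₂) = 0.41 / √(1/105 + 1/141) = 3.1807
Critical value for a one-sided test at α = 0.05: z_α = 1.645.
Power = Φ(δ − 1.645) = Φ(1.536) = 0.9377.

Power ≈ 0.938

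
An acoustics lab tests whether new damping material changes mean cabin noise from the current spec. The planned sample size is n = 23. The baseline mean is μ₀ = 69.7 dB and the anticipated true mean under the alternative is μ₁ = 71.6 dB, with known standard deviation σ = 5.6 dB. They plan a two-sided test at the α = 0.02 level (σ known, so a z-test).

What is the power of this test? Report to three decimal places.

Standardized effect: d = |μ₁ − μ₀| / σ = |71.6 − 69.7| / 5.6 = 0.3393
Noncentrality parameter: δ = d·√n = 0.3393 × √23 = 1.6272
Two-sided α = 0.02 → critical value z_{0.01} = 2.326.
Power = Φ(δ − 2.326) + Φ(−δ − 2.326) = Φ(-0.699) + Φ(-3.954) = 0.2422 + 0.0000 = 0.2423.

Power ≈ 0.242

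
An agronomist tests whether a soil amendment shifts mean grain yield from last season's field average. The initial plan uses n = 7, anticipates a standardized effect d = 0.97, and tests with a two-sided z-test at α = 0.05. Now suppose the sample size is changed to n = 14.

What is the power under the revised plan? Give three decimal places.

With n = 14: δ = d·√n = 0.97 × √14 = 3.6294. Critical value z_{0.025} = 1.960.
Revised power = Φ(δ − 1.960) + Φ(−δ − 1.960) = Φ(1.669) + Φ(-5.589) = 0.9525 + 0.0000 = 0.9525.

Power ≈ 0.952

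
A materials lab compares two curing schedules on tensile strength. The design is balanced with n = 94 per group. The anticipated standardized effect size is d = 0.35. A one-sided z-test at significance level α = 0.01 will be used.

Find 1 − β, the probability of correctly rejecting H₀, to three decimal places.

Power ≈ 0.529

Noncentrality parameter: δ = d·√(n/2) = 0.35 × √(94/2) = 2.3995
One-sided α = 0.01 → critical value z_{0.01} = 2.326.
Power = Φ(δ − 2.326) = Φ(0.073) = 0.5291.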